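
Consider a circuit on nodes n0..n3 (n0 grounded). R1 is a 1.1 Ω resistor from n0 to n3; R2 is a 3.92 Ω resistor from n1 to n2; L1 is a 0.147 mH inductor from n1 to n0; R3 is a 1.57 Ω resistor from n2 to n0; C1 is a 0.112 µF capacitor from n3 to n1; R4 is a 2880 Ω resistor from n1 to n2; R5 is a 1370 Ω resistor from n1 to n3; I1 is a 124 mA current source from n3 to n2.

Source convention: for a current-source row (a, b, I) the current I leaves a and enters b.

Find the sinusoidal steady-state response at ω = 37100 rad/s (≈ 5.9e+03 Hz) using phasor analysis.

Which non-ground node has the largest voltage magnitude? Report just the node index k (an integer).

2

Element admittances at ω=37100 rad/s:
  Y(R1) = 0.9091+0.000j S between n0,n3
  Y(R2) = 0.2551+0.000j S between n1,n2
  Y(L1) = 0.000-0.1834j S between n1,n0
  Y(R3) = 0.6369+0.000j S between n2,n0
  Y(C1) = 0.000+0.004155j S between n3,n1
  Y(R4) = 0.0003472+0.000j S between n1,n2
  Y(R5) = 0.0007299+0.000j S between n1,n3
  I1: injects 0.124 A into n2 (from n3)
Assemble and solve the 3×3 MNA system:
  V(n1)=0.1003+0.09506j  V(n2)=0.1677+0.02721j  V(n3)=-0.1366+0.001158j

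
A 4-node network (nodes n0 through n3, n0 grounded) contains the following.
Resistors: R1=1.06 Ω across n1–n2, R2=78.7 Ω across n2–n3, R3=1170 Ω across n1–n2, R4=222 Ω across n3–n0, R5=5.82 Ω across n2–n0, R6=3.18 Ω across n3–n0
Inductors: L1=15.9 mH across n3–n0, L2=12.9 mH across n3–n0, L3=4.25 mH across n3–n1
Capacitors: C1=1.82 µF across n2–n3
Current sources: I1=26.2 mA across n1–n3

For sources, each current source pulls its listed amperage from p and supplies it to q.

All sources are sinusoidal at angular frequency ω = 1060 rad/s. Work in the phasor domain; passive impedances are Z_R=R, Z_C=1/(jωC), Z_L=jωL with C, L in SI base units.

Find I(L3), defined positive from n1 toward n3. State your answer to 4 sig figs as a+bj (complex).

Element admittances at ω=1060 rad/s:
  Y(R1) = 0.9434+0.000j S between n1,n2
  Y(R2) = 0.01271+0.000j S between n2,n3
  Y(R3) = 0.0008547+0.000j S between n1,n2
  Y(L1) = 0.000-0.05933j S between n3,n0
  Y(L2) = 0.000-0.07313j S between n3,n0
  Y(C1) = 0.000+0.001929j S between n2,n3
  Y(R4) = 0.004505+0.000j S between n3,n0
  Y(R5) = 0.1718+0.000j S between n2,n0
  Y(L3) = 0.000-0.2220j S between n3,n1
  Y(R6) = 0.3145+0.000j S between n3,n0
  I1: injects 0.0262 A into n3 (from n1)
Assemble and solve the 3×3 MNA system:
  V(n1)=-0.03911-0.06147j  V(n2)=-0.03280-0.05102j  V(n3)=0.005333+0.02970j

-0.02024+0.009865j A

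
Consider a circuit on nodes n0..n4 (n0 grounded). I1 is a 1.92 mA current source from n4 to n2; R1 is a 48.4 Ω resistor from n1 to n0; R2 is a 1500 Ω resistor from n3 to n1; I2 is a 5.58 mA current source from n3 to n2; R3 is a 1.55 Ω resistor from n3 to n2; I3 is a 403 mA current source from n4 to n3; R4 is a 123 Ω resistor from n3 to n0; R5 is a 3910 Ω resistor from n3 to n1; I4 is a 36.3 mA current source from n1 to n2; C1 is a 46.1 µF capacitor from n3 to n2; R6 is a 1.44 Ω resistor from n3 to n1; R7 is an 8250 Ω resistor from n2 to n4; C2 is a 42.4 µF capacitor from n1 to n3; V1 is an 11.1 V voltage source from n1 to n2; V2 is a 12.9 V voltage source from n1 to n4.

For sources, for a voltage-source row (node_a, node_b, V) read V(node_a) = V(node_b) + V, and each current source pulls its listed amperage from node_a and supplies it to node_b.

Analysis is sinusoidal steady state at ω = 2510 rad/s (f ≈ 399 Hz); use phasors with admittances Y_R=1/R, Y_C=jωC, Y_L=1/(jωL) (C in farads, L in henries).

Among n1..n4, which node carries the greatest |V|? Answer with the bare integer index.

Apply KCL at each of the 4 non-ground nodes and solve the resulting linear system.
Node n1: branches {R1, R2, R5, I4, R6, C2, V1, V2} → V_1 = 1.424+0.03439j
Node n2: branches {I1, I2, R3, I4, C1, R7, V1} → V_2 = -9.676+0.03439j
Node n3: branches {R2, I2, R3, I3, R4, R5, C1, R6, C2} → V_3 = -3.620-0.08739j
Node n4: branches {I1, I3, R7, V2} → V_4 = -11.48+0.03439j
Source currents: i(V1)=-3.965-0.6222j, i(V2)=0.4047+0.000j

4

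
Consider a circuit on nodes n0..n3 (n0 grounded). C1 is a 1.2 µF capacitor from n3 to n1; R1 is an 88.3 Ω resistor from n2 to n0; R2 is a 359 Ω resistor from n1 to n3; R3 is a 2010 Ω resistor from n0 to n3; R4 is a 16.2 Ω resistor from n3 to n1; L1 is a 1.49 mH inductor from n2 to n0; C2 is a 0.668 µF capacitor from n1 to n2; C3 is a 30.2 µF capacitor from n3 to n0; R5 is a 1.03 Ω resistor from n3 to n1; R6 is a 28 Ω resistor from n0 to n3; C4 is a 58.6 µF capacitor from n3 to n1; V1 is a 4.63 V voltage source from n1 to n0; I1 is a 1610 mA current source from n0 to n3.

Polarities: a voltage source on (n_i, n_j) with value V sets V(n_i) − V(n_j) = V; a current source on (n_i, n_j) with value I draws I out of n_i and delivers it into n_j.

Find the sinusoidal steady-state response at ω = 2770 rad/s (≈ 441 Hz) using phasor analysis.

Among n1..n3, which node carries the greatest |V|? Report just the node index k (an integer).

3

Apply KCL at each of the 3 non-ground nodes and solve the resulting linear system.
Node n1: branches {C1, R2, R4, C2, R5, C4, V1} → V_1 = 4.630+0.000j
Node n2: branches {R1, L1, C2} → V_2 = -0.03555+0.001675j
Node n3: branches {C1, R2, R3, R4, C3, R5, R6, C4, I1} → V_3 = 5.827-0.6399j
Source currents: i(V1)=1.345-0.4729j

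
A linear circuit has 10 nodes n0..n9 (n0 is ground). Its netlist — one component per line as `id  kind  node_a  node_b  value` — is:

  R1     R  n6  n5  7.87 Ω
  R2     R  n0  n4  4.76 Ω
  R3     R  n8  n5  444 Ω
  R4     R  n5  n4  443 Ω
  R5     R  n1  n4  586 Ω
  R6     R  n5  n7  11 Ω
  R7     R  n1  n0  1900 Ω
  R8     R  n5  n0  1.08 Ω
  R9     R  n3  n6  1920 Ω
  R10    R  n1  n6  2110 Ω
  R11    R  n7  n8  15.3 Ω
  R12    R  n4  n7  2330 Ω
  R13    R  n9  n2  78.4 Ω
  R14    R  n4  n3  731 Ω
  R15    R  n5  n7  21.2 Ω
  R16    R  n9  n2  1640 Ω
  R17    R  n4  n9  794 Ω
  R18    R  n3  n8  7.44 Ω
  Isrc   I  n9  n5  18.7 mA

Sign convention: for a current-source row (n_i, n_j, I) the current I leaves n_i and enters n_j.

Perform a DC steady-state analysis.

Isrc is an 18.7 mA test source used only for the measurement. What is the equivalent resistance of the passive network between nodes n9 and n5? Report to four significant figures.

R_eq = 799.7 Ω

MNA unknowns: 9 node voltages V₁..V_9
R1: Y=0.1271 on G[6,5]
R2: Y=0.2101 on G[0,4]
R3: Y=0.002252 on G[8,5]
R4: Y=0.002257 on G[5,4]
R5: Y=0.001706 on G[1,4]
R6: Y=0.09091 on G[5,7]
R7: Y=0.0005263 on G[1,0]
R8: Y=0.9259 on G[5,0]
R9: Y=0.0005208 on G[3,6]
R10: Y=0.0004739 on G[1,6]
R11: Y=0.06536 on G[7,8]
R12: Y=0.0004292 on G[4,7]
R13: Y=0.01276 on G[9,2]
R14: Y=0.001368 on G[4,3]
R15: Y=0.04717 on G[5,7]
R16: Y=0.0006098 on G[9,2]
R17: Y=0.001259 on G[4,9]
R18: Y=0.1344 on G[3,8]
Isrc: z[9]−=0.0187, z[5]+=0.0187
solve → V1=-0.05126, V2=-14.93, V3=0.01541, V4=-0.08670, V5=0.01970, V6=0.01942, V7=0.01843, V8=0.01644, V9=-14.93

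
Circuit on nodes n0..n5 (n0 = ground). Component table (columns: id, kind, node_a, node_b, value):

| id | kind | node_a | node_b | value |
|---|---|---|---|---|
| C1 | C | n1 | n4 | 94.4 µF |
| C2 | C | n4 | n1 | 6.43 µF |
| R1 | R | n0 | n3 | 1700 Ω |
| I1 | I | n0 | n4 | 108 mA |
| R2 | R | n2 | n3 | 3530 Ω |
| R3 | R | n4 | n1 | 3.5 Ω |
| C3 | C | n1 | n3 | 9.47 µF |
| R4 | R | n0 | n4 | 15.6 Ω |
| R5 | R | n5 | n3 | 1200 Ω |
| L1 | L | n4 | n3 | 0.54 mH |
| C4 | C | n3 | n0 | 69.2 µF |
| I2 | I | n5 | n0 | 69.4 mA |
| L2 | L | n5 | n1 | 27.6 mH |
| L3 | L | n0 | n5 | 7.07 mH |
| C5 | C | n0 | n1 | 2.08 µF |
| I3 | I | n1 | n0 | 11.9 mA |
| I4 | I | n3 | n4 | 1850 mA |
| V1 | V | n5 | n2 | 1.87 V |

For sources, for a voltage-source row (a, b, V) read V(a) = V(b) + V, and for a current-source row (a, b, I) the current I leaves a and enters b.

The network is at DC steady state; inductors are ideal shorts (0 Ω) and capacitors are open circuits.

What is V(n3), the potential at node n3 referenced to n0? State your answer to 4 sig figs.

0.3057 V

MNA unknowns: 5 node voltages V₁..V_5 plus 4 source currents (L1, L2, L3, V1)
C1: Y=0.000 on G[1,4]
C2: Y=0.000 on G[4,1]
R1: Y=0.0005882 on G[0,3]
I1: z[0]−=0.108, z[4]+=0.108
R2: Y=0.0002833 on G[2,3]
R3: Y=0.2857 on G[4,1]
C3: Y=0.000 on G[1,3]
R4: Y=0.06410 on G[0,4]
R5: Y=0.0008333 on G[5,3]
L1: row V4−V3=0, i_L1 at 4,3
C4: Y=0.000 on G[3,0]
I2: z[5]−=0.0694, z[0]+=0.0694
L2: row V5−V1=0, i_L2 at 5,1
L3: row V0−V5=0, i_L3 at 0,5
C5: Y=0.000 on G[0,1]
I3: z[1]−=0.0119, z[0]+=0.0119
I4: z[3]−=1.85, z[4]+=1.85
V1: row V5−V2=1.87, i_V1 at 5,2
solve → V1=0.000, V2=-1.870, V3=0.3057, V4=0.3057, V5=0.000
aux → i_L1=1.851, i_L2=-0.07545, i_L3=-0.006922, i_V1=-0.0006164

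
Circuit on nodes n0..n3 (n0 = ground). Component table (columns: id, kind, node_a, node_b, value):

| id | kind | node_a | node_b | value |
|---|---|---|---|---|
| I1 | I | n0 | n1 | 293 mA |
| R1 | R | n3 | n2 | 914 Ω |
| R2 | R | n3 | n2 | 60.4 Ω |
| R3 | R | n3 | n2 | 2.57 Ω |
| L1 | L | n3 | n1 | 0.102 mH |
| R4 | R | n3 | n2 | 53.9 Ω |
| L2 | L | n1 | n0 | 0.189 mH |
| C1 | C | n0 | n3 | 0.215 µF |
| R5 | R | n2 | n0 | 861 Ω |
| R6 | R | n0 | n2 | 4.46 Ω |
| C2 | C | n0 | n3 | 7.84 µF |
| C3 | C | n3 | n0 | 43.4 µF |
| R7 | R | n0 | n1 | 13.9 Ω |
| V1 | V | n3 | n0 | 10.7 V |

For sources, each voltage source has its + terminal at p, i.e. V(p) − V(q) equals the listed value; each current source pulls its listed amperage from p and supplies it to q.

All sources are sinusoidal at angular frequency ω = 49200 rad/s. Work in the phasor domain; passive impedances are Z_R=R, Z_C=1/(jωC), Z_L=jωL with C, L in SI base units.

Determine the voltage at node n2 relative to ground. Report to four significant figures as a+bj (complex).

Apply KCL at each of the 3 non-ground nodes and solve the resulting linear system.
Node n1: branches {I1, L1, L2, R7} → V_1 = 6.800-0.6394j
Node n2: branches {R1, R2, R3, R4, R5, R6} → V_2 = 6.994+0.000j
Node n3: branches {R1, R2, R3, L1, R4, C1, C2, C3, V1} → V_3 = 10.70+0.000j
Source currents: i(V1)=-1.704-26.31j

6.994+0.000j V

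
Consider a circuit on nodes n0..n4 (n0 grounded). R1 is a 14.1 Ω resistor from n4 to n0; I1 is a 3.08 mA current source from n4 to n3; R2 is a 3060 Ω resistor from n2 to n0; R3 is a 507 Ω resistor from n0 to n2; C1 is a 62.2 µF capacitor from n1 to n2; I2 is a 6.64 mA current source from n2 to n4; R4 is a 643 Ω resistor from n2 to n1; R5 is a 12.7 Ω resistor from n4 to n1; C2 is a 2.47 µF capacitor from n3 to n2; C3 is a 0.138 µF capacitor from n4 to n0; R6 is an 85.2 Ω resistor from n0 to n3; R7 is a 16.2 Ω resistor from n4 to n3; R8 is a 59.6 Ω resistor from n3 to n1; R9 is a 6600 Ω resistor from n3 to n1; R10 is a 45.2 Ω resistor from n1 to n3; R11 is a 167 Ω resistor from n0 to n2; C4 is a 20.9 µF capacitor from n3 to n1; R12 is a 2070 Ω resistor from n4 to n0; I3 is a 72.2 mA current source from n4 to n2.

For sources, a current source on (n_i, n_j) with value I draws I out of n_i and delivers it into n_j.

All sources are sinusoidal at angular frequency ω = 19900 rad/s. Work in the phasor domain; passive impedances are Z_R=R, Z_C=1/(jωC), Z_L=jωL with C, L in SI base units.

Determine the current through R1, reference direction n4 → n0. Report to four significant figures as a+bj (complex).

Apply KCL at each of the 4 non-ground nodes and solve the resulting linear system.
Node n1: branches {C1, R4, R5, R8, R9, R10, C4} → V_1 = 0.3481-0.01769j
Node n2: branches {R2, R3, C1, I2, R4, C2, R11, I3} → V_2 = 0.3482-0.06433j
Node n3: branches {I1, C2, R6, R7, R8, R9, R10, C4} → V_3 = 0.3386+0.03617j
Node n4: branches {R1, I1, I2, R5, C3, R7, R12, I3} → V_4 = -0.09587+0.005208j

-0.006799+0.0003693j A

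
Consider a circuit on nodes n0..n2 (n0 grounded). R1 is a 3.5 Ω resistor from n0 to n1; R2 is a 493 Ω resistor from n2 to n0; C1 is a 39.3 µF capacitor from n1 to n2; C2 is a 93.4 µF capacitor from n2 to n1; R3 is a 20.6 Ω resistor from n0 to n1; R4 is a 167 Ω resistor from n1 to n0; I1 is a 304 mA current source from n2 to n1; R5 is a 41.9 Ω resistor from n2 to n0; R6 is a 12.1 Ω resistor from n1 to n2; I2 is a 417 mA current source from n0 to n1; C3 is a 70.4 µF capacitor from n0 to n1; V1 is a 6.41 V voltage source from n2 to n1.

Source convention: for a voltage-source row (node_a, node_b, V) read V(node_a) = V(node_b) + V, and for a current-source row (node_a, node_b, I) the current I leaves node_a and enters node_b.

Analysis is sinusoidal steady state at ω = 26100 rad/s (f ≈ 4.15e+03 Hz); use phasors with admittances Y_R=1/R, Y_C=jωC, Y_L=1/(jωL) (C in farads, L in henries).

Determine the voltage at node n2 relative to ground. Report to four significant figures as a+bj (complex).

6.436-0.1314j V

MNA unknowns: 2 node voltages V₁..V_2 plus 1 source current (V1)
R1: Y=0.2857+0.000j on G[0,1]
R2: Y=0.002028+0.000j on G[2,0]
C1: Y=0.000+1.026j on G[1,2]
C2: Y=0.000+2.438j on G[2,1]
R3: Y=0.04854+0.000j on G[0,1]
R4: Y=0.005988+0.000j on G[1,0]
I1: z[2]−=0.304, z[1]+=0.304
R5: Y=0.02387+0.000j on G[2,0]
R6: Y=0.08264+0.000j on G[1,2]
I2: z[0]−=0.417, z[1]+=0.417
C3: Y=0.000+1.837j on G[0,1]
V1: row V2−V1=6.41, i_V1 at 2,1
solve → V1=0.02618-0.1314j, V2=6.436-0.1314j
aux → i_V1=-1.000-22.20j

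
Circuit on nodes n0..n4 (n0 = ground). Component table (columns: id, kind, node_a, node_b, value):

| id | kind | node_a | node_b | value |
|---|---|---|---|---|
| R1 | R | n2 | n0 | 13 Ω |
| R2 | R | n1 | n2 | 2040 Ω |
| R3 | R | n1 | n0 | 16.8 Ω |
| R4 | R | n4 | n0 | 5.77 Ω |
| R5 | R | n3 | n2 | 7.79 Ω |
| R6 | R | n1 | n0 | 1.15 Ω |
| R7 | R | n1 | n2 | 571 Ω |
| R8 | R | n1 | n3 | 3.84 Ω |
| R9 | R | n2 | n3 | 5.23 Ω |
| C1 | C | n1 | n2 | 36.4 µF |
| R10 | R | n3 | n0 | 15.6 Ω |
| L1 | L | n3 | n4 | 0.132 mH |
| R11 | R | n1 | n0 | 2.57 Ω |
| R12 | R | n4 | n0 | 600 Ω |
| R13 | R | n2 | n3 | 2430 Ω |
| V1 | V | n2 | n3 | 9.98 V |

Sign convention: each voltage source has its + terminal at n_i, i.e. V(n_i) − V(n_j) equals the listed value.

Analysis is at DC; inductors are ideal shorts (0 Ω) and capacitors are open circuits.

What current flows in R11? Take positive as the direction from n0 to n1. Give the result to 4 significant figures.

Element admittances at DC:
  Y(R1) = 0.07692 S between n2,n0
  Y(R2) = 0.0004902 S between n1,n2
  Y(R3) = 0.05952 S between n1,n0
  Y(R4) = 0.1733 S between n4,n0
  Y(R5) = 0.1284 S between n3,n2
  Y(R6) = 0.8696 S between n1,n0
  Y(R7) = 0.001751 S between n1,n2
  Y(R8) = 0.2604 S between n1,n3
  Y(R9) = 0.1912 S between n2,n3
  Y(C1) = 0.000 S between n1,n2
  Y(R10) = 0.06410 S between n3,n0
  L1: short n3↔n4 (DC inductor)
  Y(R11) = 0.3891 S between n1,n0
  Y(R12) = 0.001667 S between n4,n0
  Y(R13) = 0.0004115 S between n2,n3
  V1: constraint V(n2)−V(n3) = 9.98
Assemble and solve the 6×6 MNA system:
  V(n1)=-0.2300  V(n2)=8.510  V(n3)=-1.470  V(n4)=-1.470
  i(L1)=-0.2572  i(V1)=-3.868

0.08951 A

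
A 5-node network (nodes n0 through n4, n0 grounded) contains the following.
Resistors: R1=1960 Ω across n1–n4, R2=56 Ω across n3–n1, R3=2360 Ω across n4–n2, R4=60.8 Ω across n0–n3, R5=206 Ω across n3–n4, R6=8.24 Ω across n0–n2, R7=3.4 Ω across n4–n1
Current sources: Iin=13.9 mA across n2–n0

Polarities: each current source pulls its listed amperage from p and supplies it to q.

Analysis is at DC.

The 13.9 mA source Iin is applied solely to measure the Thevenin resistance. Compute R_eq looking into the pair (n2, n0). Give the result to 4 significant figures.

MNA unknowns: 4 node voltages V₁..V_4
R1: Y=0.0005102 on G[1,4]
R2: Y=0.01786 on G[3,1]
R3: Y=0.0004237 on G[4,2]
R4: Y=0.01645 on G[0,3]
R5: Y=0.004854 on G[3,4]
R6: Y=0.1214 on G[0,2]
R7: Y=0.2941 on G[4,1]
Iin: z[2]−=0.0139, z[0]+=0.0139
solve → V1=-0.004825, V2=-0.1142, V3=-0.002813, V4=-0.004947

R_eq = 8.213 Ω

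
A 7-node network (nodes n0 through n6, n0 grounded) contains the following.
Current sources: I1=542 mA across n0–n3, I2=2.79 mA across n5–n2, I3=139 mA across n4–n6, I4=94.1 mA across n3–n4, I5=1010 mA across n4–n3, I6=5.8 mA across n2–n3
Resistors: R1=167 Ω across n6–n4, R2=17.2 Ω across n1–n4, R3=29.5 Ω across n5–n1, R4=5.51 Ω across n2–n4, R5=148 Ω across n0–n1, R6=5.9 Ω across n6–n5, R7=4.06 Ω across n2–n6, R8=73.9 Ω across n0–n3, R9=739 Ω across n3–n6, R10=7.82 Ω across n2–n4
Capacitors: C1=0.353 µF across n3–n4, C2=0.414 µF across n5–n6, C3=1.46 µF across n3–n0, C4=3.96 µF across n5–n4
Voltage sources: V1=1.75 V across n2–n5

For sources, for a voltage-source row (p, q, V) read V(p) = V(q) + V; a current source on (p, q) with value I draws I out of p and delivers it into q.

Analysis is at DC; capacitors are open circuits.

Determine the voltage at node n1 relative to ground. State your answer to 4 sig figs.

MNA unknowns: 6 node voltages V₁..V_6 plus 1 source current (V1)
I1: z[0]−=0.542, z[3]+=0.542
R1: Y=0.005988 on G[6,4]
I2: z[5]−=0.00279, z[2]+=0.00279
R2: Y=0.05814 on G[1,4]
I3: z[4]−=0.139, z[6]+=0.139
R3: Y=0.03390 on G[5,1]
R4: Y=0.1815 on G[2,4]
R5: Y=0.006757 on G[0,1]
I4: z[3]−=0.0941, z[4]+=0.0941
I5: z[4]−=1.01, z[3]+=1.01
C1: Y=0.000 on G[3,4]
R6: Y=0.1695 on G[6,5]
R7: Y=0.2463 on G[2,6]
I6: z[2]−=0.0058, z[3]+=0.0058
R8: Y=0.01353 on G[0,3]
R9: Y=0.001353 on G[3,6]
C2: Y=0.000 on G[5,6]
R10: Y=0.1279 on G[2,4]
C3: Y=0.000 on G[3,0]
C4: Y=0.000 on G[5,4]
V1: row V2−V5=1.75, i_V1 at 2,5
solve → V1=-97.96, V2=-103.2, V3=88.97, V4=-105.2, V5=-105.0, V6=-103.0
aux → i_V1=-0.5685

-97.96 V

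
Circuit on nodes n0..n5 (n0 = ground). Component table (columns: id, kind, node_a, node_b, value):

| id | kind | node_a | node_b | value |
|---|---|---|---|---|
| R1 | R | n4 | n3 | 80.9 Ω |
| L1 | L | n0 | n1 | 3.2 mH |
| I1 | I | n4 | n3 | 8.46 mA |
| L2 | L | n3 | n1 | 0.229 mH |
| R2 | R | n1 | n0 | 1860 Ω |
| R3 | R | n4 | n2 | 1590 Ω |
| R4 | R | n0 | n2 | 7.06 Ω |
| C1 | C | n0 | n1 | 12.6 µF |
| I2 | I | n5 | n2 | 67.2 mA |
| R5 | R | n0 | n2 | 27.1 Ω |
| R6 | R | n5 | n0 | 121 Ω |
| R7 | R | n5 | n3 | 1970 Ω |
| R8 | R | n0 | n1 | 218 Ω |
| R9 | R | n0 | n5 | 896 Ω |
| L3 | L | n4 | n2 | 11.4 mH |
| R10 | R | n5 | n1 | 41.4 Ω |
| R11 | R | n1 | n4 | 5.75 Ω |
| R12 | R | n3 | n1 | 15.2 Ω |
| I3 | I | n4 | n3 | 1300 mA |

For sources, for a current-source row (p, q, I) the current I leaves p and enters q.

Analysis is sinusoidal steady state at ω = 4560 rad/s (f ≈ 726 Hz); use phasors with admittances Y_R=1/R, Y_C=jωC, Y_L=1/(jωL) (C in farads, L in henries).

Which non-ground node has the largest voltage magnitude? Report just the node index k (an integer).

Element admittances at ω=4560 rad/s:
  Y(R1) = 0.01236+0.000j S between n4,n3
  Y(L1) = 0.000-0.06853j S between n0,n1
  I1: injects 0.00846 A into n3 (from n4)
  Y(L2) = 0.000-0.9576j S between n3,n1
  Y(R2) = 0.0005376+0.000j S between n1,n0
  Y(R3) = 0.0006289+0.000j S between n4,n2
  Y(R4) = 0.1416+0.000j S between n0,n2
  Y(C1) = 0.000+0.05746j S between n0,n1
  I2: injects 0.0672 A into n2 (from n5)
  Y(R5) = 0.03690+0.000j S between n0,n2
  Y(R6) = 0.008264+0.000j S between n5,n0
  Y(R7) = 0.0005076+0.000j S between n5,n3
  Y(R8) = 0.004587+0.000j S between n0,n1
  Y(R9) = 0.001116+0.000j S between n0,n5
  Y(L3) = 0.000-0.01924j S between n4,n2
  Y(R10) = 0.02415+0.000j S between n5,n1
  Y(R11) = 0.1739+0.000j S between n1,n4
  Y(R12) = 0.06579+0.000j S between n3,n1
  I3: injects 1.3 A into n3 (from n4)
Assemble and solve the 5×5 MNA system:
  V(n1)=3.260-2.419j  V(n2)=0.03602+0.3628j  V(n3)=3.368-1.150j  V(n4)=-3.431-2.683j  V(n5)=0.3896-1.734j

4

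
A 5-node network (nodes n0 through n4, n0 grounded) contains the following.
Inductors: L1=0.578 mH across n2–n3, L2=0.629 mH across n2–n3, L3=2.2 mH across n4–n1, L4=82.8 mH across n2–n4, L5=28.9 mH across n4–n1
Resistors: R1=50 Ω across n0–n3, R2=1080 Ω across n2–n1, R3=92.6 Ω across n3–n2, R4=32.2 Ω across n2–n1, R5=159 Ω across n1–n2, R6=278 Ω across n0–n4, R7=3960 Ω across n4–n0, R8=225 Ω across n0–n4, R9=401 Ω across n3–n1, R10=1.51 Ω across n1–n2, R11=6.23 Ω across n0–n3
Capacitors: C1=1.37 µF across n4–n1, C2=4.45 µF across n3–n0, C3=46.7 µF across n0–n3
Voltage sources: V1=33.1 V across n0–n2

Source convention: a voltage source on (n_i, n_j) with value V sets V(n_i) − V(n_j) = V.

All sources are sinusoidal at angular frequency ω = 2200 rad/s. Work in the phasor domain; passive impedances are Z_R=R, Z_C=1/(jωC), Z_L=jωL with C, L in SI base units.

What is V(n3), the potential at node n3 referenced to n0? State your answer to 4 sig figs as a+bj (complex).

MNA unknowns: 4 node voltages V₁..V_4 plus 1 source current (V1)
L1: Y=0.000-0.7864j on G[2,3]
R1: Y=0.02000+0.000j on G[0,3]
C1: Y=0.000+0.003014j on G[4,1]
L2: Y=0.000-0.7226j on G[2,3]
R2: Y=0.0009259+0.000j on G[2,1]
L3: Y=0.000-0.2066j on G[4,1]
R3: Y=0.01080+0.000j on G[3,2]
R4: Y=0.03106+0.000j on G[2,1]
R5: Y=0.006289+0.000j on G[1,2]
C2: Y=0.000+0.009790j on G[3,0]
R6: Y=0.003597+0.000j on G[0,4]
R7: Y=0.0002525+0.000j on G[4,0]
C3: Y=0.000+0.1027j on G[0,3]
L4: Y=0.000-0.005490j on G[2,4]
R8: Y=0.004444+0.000j on G[0,4]
R9: Y=0.002494+0.000j on G[3,1]
R10: Y=0.6623+0.000j on G[1,2]
R11: Y=0.1605+0.000j on G[0,3]
L5: Y=0.000-0.01573j on G[4,1]
V1: row V0−V2=33.1, i_V1 at 0,2
solve → V1=-32.73+0.005052j, V2=-33.10+0.000j, V3=-35.13+4.561j, V4=-32.70+1.211j
aux → i_V1=-7.127-3.120j

-35.13+4.561j V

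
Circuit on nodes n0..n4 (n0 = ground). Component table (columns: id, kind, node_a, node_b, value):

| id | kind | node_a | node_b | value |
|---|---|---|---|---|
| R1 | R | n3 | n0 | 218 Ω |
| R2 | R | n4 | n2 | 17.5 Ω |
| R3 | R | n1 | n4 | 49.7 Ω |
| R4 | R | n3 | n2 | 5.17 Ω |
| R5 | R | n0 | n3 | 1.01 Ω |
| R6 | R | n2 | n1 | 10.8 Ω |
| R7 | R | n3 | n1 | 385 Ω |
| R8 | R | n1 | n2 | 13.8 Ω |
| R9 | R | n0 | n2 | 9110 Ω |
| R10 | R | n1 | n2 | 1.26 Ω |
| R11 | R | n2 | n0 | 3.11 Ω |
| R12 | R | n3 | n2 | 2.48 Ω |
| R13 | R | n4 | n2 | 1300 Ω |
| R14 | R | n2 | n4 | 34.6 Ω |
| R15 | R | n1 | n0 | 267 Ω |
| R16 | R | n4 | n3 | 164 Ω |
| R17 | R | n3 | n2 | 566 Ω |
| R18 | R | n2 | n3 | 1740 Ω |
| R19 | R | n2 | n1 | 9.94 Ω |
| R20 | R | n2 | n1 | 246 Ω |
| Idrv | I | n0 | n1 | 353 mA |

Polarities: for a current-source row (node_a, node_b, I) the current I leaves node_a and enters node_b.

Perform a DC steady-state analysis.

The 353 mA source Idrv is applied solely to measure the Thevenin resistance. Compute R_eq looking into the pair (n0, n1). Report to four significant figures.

R_eq = 2.328 Ω

MNA unknowns: 4 node voltages V₁..V_4
R1: Y=0.004587 on G[3,0]
R2: Y=0.05714 on G[4,2]
R3: Y=0.02012 on G[1,4]
R4: Y=0.1934 on G[3,2]
R5: Y=0.9901 on G[0,3]
R6: Y=0.09259 on G[2,1]
R7: Y=0.002597 on G[3,1]
R8: Y=0.07246 on G[1,2]
R9: Y=0.0001098 on G[0,2]
R10: Y=0.7937 on G[1,2]
R11: Y=0.3215 on G[2,0]
R12: Y=0.4032 on G[3,2]
R13: Y=0.0007692 on G[4,2]
R14: Y=0.02890 on G[2,4]
R15: Y=0.003745 on G[1,0]
R16: Y=0.006098 on G[4,3]
R17: Y=0.001767 on G[3,2]
R18: Y=0.0005747 on G[2,3]
R19: Y=0.1006 on G[2,1]
R20: Y=0.004065 on G[2,1]
Idrv: z[0]−=0.353, z[1]+=0.353
solve → V1=0.8219, V2=0.4997, V3=0.1902, V4=0.5404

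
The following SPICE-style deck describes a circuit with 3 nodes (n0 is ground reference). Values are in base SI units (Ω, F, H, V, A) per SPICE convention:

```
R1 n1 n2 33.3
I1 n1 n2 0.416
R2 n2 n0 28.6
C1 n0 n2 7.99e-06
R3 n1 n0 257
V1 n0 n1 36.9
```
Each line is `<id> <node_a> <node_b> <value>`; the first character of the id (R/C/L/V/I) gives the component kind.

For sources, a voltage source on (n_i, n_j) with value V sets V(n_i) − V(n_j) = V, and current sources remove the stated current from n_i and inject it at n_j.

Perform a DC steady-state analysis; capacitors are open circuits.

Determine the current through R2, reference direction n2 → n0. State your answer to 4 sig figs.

-0.3723 A

Apply KCL at each of the 2 non-ground nodes and solve the resulting linear system.
Node n1: branches {R1, I1, R3, V1} → V_1 = -36.90
Node n2: branches {R1, I1, R2, C1} → V_2 = -10.65
Source currents: i(V1)=-0.5159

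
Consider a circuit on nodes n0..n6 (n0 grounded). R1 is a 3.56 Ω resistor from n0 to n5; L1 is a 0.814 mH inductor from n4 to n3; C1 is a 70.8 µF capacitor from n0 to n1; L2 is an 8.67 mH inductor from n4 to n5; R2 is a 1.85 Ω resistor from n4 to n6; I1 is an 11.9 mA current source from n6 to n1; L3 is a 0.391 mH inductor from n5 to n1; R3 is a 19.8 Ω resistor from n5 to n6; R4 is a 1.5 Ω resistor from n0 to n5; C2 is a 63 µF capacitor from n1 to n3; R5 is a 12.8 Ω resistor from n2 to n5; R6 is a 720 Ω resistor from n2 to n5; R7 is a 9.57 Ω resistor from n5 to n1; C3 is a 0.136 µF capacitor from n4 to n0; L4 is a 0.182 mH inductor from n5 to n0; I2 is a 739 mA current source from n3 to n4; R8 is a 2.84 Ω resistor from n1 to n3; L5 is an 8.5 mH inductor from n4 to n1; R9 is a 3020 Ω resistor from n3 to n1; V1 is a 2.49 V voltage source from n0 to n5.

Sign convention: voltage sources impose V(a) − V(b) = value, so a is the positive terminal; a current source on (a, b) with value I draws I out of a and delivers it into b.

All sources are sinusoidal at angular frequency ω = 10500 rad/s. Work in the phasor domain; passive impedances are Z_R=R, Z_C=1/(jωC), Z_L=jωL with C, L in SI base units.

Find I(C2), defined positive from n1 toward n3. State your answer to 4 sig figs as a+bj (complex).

Apply KCL at each of the 6 non-ground nodes and solve the resulting linear system.
Node n1: branches {C1, I1, L3, C2, R7, R8, L5, R9} → V_1 = 0.5913+1.130j
Node n2: branches {R5, R6} → V_2 = -2.490+0.000j
Node n3: branches {L1, C2, I2, R8, R9} → V_3 = 0.1913+1.370j
Node n4: branches {L1, L2, R2, C3, I2, L5} → V_4 = 1.731+5.126j
Node n5: branches {R1, L2, L3, R3, R4, R5, R6, R7, L4, V1} → V_5 = -2.490+0.000j
Node n6: branches {R2, I1, R3} → V_6 = 1.350+4.688j
Source currents: i(V1)=-3.207+1.745j

0.1586+0.2646j A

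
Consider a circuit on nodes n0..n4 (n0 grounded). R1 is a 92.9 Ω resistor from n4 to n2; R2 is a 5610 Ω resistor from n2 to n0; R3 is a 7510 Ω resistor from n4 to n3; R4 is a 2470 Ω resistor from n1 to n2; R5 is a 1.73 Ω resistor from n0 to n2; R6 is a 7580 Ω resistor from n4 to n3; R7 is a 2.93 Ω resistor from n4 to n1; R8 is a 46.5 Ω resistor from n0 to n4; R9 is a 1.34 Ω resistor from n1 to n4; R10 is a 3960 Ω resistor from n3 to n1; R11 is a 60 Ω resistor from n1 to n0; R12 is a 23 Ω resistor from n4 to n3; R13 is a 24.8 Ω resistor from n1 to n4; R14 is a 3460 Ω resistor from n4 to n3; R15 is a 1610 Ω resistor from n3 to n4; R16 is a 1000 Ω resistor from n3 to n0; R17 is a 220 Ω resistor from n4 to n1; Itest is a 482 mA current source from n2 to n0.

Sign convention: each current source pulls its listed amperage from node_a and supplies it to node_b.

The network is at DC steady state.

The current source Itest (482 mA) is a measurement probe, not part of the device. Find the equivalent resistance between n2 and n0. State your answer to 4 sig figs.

MNA unknowns: 4 node voltages V₁..V_4
R1: Y=0.01076 on G[4,2]
R2: Y=0.0001783 on G[2,0]
R3: Y=0.0001332 on G[4,3]
R4: Y=0.0004049 on G[1,2]
R5: Y=0.5780 on G[0,2]
R6: Y=0.0001319 on G[4,3]
R7: Y=0.3413 on G[4,1]
R8: Y=0.02151 on G[0,4]
R9: Y=0.7463 on G[1,4]
R10: Y=0.0002525 on G[3,1]
R11: Y=0.01667 on G[1,0]
R12: Y=0.04348 on G[4,3]
R13: Y=0.04032 on G[1,4]
R14: Y=0.0002890 on G[4,3]
R15: Y=0.0006211 on G[3,4]
R16: Y=0.001000 on G[3,0]
R17: Y=0.004545 on G[4,1]
Itest: z[2]−=0.482, z[0]+=0.482
solve → V1=-0.1807, V2=-0.8213, V3=-0.1791, V4=-0.1831

R_eq = 1.704 Ω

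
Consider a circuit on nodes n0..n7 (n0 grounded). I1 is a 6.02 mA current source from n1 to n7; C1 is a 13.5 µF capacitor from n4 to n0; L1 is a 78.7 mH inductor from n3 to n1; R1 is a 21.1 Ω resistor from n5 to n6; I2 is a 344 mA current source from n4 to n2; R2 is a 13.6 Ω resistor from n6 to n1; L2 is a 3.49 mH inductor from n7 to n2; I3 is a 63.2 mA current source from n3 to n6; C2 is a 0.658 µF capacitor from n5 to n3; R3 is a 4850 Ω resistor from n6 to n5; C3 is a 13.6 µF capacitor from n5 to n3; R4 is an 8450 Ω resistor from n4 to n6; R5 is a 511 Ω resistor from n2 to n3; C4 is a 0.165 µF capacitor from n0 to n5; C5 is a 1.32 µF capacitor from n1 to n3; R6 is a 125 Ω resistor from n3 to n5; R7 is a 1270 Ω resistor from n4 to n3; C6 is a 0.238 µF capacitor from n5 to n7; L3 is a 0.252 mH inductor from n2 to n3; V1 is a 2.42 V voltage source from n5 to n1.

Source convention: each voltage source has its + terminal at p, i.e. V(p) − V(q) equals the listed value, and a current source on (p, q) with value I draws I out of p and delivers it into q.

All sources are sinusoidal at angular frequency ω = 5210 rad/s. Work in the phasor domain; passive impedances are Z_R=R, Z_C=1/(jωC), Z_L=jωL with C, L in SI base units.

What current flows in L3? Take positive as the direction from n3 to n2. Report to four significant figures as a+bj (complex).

-0.3490+0.003276j A

Apply KCL at each of the 7 non-ground nodes and solve the resulting linear system.
Node n1: branches {I1, L1, R2, C5, V1} → V_1 = 197.1-185.9j
Node n2: branches {I2, L2, R5, L3} → V_2 = 201.4-186.8j
Node n3: branches {L1, I3, C2, C3, R5, C5, R6, R7, L3} → V_3 = 201.4-187.3j
Node n4: branches {C1, I2, R4, R7} → V_4 = -2.438+2.272j
Node n5: branches {R1, C2, R3, C3, C4, R6, C6, V1} → V_5 = 199.5-185.9j
Node n6: branches {R1, R2, I3, R3, R4} → V_6 = 198.3-185.7j
Node n7: branches {I1, L2, C6} → V_7 = 201.4-186.7j
Source currents: i(V1)=-0.09407-0.03255j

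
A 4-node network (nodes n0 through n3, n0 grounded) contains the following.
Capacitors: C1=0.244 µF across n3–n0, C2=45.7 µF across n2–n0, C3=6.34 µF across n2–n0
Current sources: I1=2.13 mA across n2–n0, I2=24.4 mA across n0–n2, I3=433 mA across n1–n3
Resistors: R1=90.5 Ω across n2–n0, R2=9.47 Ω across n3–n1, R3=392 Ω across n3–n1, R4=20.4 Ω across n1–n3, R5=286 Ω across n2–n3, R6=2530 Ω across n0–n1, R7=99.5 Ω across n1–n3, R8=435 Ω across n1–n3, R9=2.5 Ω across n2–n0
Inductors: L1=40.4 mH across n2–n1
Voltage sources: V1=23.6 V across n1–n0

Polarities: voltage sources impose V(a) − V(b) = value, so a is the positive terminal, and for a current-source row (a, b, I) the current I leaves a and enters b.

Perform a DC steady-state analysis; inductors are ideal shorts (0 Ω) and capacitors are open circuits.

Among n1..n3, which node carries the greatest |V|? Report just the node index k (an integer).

3

Element admittances at DC:
  Y(C1) = 0.000 S between n3,n0
  I1: injects 0.00213 A into n0 (from n2)
  Y(R1) = 0.01105 S between n2,n0
  Y(R2) = 0.1056 S between n3,n1
  Y(R3) = 0.002551 S between n3,n1
  Y(C2) = 0.000 S between n2,n0
  Y(R4) = 0.04902 S between n1,n3
  Y(R5) = 0.003497 S between n2,n3
  Y(R6) = 0.0003953 S between n0,n1
  L1: short n2↔n1 (DC inductor)
  Y(C3) = 0.000 S between n2,n0
  Y(R7) = 0.01005 S between n1,n3
  Y(R8) = 0.002299 S between n1,n3
  I2: injects 0.0244 A into n2 (from n0)
  Y(R9) = 0.4000 S between n2,n0
  I3: injects 0.433 A into n3 (from n1)
  V1: constraint V(n1)−V(n0) = 23.6
Assemble and solve the 5×5 MNA system:
  V(n1)=23.60  V(n2)=23.60  V(n3)=26.10
  i(L1)=-9.670  i(V1)=-9.688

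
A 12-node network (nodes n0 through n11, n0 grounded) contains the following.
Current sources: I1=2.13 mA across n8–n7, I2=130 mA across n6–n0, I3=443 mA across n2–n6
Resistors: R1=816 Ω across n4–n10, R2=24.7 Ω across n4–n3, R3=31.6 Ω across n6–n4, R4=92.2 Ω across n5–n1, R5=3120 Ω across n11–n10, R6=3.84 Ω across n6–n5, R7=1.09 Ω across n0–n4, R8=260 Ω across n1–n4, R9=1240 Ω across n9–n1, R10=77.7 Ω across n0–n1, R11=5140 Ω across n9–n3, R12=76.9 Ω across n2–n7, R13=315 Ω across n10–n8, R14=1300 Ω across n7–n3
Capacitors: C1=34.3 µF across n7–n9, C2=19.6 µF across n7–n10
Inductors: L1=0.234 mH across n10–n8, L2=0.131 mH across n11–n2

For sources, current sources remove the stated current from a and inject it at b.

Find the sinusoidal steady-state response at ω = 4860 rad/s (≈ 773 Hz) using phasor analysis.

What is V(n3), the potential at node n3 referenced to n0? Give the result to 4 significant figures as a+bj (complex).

MNA unknowns: 11 node voltages V₁..V_11
I1: z[8]−=0.00213, z[7]+=0.00213
R1: Y=0.001225+0.000j on G[4,10]
R2: Y=0.04049+0.000j on G[4,3]
R3: Y=0.03165+0.000j on G[6,4]
R4: Y=0.01085+0.000j on G[5,1]
I2: z[6]−=0.13, z[0]+=0.13
R5: Y=0.0003205+0.000j on G[11,10]
R6: Y=0.2604+0.000j on G[6,5]
R7: Y=0.9174+0.000j on G[0,4]
R8: Y=0.003846+0.000j on G[1,4]
R9: Y=0.0008065+0.000j on G[9,1]
R10: Y=0.01287+0.000j on G[0,1]
R11: Y=0.0001946+0.000j on G[9,3]
C1: Y=0.000+0.1667j on G[7,9]
R12: Y=0.01300+0.000j on G[2,7]
L1: Y=0.000-0.8793j on G[10,8]
R13: Y=0.003175+0.000j on G[10,8]
L2: Y=0.000-1.571j on G[11,2]
R14: Y=0.0007692+0.000j on G[7,3]
C2: Y=0.000+0.09526j on G[7,10]
I3: z[2]−=0.443, z[6]+=0.443
solve → V1=-1.755+0.004726j, V2=-182.8+0.9918j, V3=-3.592+0.01984j, V4=-0.1171-6.630e-05j, V5=6.573+0.001264j, V6=6.920+0.001120j, V7=-149.6+1.035j, V8=-149.5-0.7556j, V9=-149.6+0.1496j, V10=-149.5-0.7532j, V11=-182.8+0.9986j

-3.592+0.01984j V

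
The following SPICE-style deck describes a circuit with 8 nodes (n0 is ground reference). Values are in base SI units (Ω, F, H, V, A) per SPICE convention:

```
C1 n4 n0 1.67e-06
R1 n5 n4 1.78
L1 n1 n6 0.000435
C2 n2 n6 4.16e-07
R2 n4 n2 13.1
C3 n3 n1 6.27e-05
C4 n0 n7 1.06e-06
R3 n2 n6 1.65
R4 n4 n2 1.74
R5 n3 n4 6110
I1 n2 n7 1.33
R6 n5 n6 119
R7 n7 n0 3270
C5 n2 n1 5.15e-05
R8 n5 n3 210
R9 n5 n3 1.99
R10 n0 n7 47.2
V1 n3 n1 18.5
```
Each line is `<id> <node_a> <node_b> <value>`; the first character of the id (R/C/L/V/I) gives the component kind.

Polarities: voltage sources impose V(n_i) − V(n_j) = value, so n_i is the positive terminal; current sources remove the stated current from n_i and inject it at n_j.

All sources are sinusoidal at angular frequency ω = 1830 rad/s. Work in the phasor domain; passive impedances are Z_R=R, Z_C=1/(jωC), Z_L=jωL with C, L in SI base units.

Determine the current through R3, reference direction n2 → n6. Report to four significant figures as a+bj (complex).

Apply KCL at each of the 7 non-ground nodes and solve the resulting linear system.
Node n1: branches {L1, C3, C5, V1} → V_1 = -9.842+434.5j
Node n2: branches {C2, R2, R3, R4, I1, C5} → V_2 = -5.499+435.5j
Node n3: branches {C3, R5, R8, R9, V1} → V_3 = 8.658+434.5j
Node n4: branches {C1, R1, R2, R4, R5} → V_4 = 0.000+435.2j
Node n5: branches {R1, R6, R8, R9} → V_5 = 4.003+434.9j
Node n6: branches {L1, C2, R3, R6} → V_6 = -9.363+436.4j
Node n7: branches {C4, I1, R7, R10} → V_7 = 61.38-5.540j
Source currents: i(V1)=-2.363-1.930j

2.342-0.5922j A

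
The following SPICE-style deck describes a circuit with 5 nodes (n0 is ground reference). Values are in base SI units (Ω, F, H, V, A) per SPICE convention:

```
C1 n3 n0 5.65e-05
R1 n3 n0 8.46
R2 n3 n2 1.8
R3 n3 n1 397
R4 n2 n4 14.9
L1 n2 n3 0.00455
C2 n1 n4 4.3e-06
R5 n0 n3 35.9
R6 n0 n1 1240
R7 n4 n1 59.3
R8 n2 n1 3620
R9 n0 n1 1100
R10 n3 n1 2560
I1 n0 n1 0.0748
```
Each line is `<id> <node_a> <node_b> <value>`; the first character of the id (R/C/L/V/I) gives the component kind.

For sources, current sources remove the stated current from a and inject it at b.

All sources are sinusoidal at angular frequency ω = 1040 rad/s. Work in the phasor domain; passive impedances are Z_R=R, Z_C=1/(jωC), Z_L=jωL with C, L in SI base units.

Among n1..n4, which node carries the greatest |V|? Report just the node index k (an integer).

Apply KCL at each of the 4 non-ground nodes and solve the resulting linear system.
Node n1: branches {R3, C2, R6, R7, R8, R9, R10, I1} → V_1 = 4.373-0.7074j
Node n2: branches {R2, R4, L1, R8} → V_2 = 0.4854-0.1146j
Node n3: branches {C1, R1, R2, R3, L1, R5, R10} → V_3 = 0.3995-0.1524j
Node n4: branches {R4, C2, R7} → V_4 = 1.300-0.07002j

1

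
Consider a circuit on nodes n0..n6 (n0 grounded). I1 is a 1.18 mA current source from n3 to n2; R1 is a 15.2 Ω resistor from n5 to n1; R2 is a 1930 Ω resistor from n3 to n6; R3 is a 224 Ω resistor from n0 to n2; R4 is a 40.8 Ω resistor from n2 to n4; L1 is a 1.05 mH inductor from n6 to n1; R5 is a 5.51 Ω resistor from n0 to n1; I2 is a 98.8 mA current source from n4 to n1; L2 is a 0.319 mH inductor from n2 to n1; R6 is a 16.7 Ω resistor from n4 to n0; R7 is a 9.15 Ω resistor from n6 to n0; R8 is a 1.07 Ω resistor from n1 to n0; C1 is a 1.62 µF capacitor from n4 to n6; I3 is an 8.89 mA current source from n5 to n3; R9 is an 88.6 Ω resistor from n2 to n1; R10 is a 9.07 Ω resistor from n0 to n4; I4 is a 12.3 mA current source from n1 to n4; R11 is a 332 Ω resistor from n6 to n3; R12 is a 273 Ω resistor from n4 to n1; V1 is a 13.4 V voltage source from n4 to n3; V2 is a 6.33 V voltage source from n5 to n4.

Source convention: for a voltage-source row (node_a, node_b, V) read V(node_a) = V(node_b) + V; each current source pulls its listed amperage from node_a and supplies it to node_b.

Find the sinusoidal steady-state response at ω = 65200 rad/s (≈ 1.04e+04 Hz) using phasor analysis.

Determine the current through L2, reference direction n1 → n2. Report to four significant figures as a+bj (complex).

Element admittances at ω=65200 rad/s:
  I1: injects 0.00118 A into n2 (from n3)
  Y(R1) = 0.06579+0.000j S between n5,n1
  Y(R2) = 0.0005181+0.000j S between n3,n6
  Y(R3) = 0.004464+0.000j S between n0,n2
  Y(R4) = 0.02451+0.000j S between n2,n4
  Y(L1) = 0.000-0.01461j S between n6,n1
  Y(R5) = 0.1815+0.000j S between n0,n1
  I2: injects 0.0988 A into n1 (from n4)
  Y(L2) = 0.000-0.04808j S between n2,n1
  Y(R6) = 0.05988+0.000j S between n4,n0
  Y(R7) = 0.1093+0.000j S between n6,n0
  Y(R8) = 0.9346+0.000j S between n1,n0
  Y(C1) = 0.000+0.1056j S between n4,n6
  I3: injects 0.00889 A into n3 (from n5)
  Y(R9) = 0.01129+0.000j S between n2,n1
  Y(R10) = 0.1103+0.000j S between n0,n4
  I4: injects 0.0123 A into n4 (from n1)
  Y(R11) = 0.003012+0.000j S between n6,n3
  Y(R12) = 0.003663+0.000j S between n4,n1
  V1: constraint V(n4)−V(n3) = 13.4
  V2: constraint V(n5)−V(n4) = 6.33
Assemble and solve the 8×8 MNA system:
  V(n1)=0.3111+0.03659j  V(n2)=-0.1410-0.4588j  V(n3)=-14.79+0.1164j  V(n4)=-1.395+0.1164j  V(n5)=4.935+0.1164j  V(n6)=-0.9996-0.5361j
  i(V1)=-0.05641+0.002303j  i(V2)=-0.3131-0.005250j

0.02382-0.02174j A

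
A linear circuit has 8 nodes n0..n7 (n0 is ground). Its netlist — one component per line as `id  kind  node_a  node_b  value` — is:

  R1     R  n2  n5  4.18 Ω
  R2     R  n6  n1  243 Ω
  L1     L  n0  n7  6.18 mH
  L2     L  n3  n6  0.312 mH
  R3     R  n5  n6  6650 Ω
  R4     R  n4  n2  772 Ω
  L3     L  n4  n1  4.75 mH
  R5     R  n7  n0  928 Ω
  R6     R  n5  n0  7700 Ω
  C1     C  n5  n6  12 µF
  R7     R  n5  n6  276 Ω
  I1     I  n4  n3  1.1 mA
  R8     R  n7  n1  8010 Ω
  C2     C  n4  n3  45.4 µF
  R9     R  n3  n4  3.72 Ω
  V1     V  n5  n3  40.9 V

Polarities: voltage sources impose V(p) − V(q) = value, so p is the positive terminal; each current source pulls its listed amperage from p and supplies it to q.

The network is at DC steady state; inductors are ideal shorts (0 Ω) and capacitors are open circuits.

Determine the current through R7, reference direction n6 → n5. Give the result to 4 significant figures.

-0.1482 A

MNA unknowns: 7 node voltages V₁..V_7 plus 4 source currents (L1, L2, L3, V1)
R1: Y=0.2392 on G[2,5]
R2: Y=0.004115 on G[6,1]
L1: row V0−V7=0, i_L1 at 0,7
L2: row V3−V6=0, i_L2 at 3,6
R3: Y=0.0001504 on G[5,6]
R4: Y=0.001295 on G[4,2]
L3: row V4−V1=0, i_L3 at 4,1
R5: Y=0.001078 on G[7,0]
R6: Y=0.0001299 on G[5,0]
C1: Y=0.000 on G[5,6]
R7: Y=0.003623 on G[5,6]
I1: z[4]−=0.0011, z[3]+=0.0011
R8: Y=0.0001248 on G[7,1]
C2: Y=0.000 on G[4,3]
R9: Y=0.2688 on G[3,4]
V1: row V5−V3=40.9, i_V1 at 5,3
solve → V1=-20.75, V2=19.73, V3=-20.95, V4=-20.75, V5=19.95, V6=-20.95, V7=0.000
aux → i_L1=0.002591, i_L2=-0.1552, i_L3=-0.001778, i_V1=-0.2094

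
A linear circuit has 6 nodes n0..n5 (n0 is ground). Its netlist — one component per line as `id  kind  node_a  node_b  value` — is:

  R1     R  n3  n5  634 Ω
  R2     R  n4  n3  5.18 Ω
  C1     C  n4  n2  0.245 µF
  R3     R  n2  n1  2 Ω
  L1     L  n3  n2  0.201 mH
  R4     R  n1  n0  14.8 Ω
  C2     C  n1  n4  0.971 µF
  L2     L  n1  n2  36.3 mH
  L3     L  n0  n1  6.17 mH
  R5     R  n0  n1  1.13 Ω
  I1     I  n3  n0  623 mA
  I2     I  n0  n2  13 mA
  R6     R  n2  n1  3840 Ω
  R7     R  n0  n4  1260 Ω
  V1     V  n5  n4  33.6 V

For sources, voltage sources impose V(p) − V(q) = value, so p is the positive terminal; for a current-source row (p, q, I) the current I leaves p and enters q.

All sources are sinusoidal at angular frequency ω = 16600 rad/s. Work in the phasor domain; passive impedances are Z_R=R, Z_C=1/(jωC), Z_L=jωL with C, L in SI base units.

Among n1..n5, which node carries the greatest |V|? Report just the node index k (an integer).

5

Apply KCL at each of the 5 non-ground nodes and solve the resulting linear system.
Node n1: branches {R3, R4, C2, L2, L3, R5, R6} → V_1 = -0.6383-0.004895j
Node n2: branches {C1, R3, L1, L2, I2, R6} → V_2 = -1.917+0.05394j
Node n3: branches {R1, R2, L1, I1} → V_3 = -2.031-2.152j
Node n4: branches {R2, C1, C2, R7, V1} → V_4 = -2.499-1.978j
Node n5: branches {R1, V1} → V_5 = 31.10-1.978j
Source currents: i(V1)=-0.05226-0.0002749j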